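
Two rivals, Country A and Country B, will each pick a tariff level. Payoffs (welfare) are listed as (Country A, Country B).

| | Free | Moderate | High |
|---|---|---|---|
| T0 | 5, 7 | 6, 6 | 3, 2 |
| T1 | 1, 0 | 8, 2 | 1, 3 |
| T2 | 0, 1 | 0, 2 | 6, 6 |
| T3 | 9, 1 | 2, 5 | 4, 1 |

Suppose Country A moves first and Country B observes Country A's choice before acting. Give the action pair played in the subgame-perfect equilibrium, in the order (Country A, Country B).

(T2, High)

Country B best-responds to each possible Country A move:
- T0: Country B compares 7, 6, 2 and picks Free; Country A would get 5.
- T1: Country B compares 0, 2, 3 and picks High; Country A would get 1.
- T2: Country B compares 1, 2, 6 and picks High; Country A would get 6.
- T3: Country B compares 1, 5, 1 and picks Moderate; Country A would get 2.
Among 5, 1, 6, 2, the best is 6 at T2. Subgame-perfect outcome: (T2, High) with payoffs (6, 6).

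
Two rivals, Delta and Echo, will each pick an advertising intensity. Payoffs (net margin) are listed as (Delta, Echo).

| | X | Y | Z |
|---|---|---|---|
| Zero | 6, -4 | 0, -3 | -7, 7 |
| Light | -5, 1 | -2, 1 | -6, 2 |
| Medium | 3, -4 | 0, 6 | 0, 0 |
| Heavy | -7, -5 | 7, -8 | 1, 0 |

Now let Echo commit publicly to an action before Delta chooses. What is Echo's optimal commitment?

Z

Backward induction with Echo moving first.
- X → Delta plays Zero (best of 6, -5, 3, -7); Echo gets -4.
- Y → Delta plays Heavy (best of 0, -2, 0, 7); Echo gets -8.
- Z → Delta plays Heavy (best of -7, -6, 0, 1); Echo gets 0.
Maximizing over -4, -8, 0, Echo chooses Z. Subgame-perfect outcome: (Heavy, Z) with payoffs (1, 0).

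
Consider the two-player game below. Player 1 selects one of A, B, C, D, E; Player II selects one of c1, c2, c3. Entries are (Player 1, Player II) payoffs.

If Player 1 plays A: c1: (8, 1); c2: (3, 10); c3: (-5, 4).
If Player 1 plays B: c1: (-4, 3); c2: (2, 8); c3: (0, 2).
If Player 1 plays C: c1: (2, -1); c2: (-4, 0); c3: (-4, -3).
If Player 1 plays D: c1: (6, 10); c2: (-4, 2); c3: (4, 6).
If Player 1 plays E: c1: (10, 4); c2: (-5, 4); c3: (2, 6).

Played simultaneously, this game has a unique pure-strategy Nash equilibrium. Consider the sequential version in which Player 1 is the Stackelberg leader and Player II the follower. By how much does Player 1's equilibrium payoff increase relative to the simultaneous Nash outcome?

3

Backward induction with Player 1 moving first.
- A → Player II plays c2 (best of 1, 10, 4); Player 1 gets 3.
- B → Player II plays c2 (best of 3, 8, 2); Player 1 gets 2.
- C → Player II plays c2 (best of -1, 0, -3); Player 1 gets -4.
- D → Player II plays c1 (best of 10, 2, 6); Player 1 gets 6.
- E → Player II plays c3 (best of 4, 4, 6); Player 1 gets 2.
Maximizing over 3, 2, -4, 6, 2, Player 1 chooses D. Subgame-perfect outcome: (D, c1) with payoffs (6, 10).
Now find the simultaneous Nash equilibrium.
Player 1's best replies: c1→E; c2→A; c3→D.
Player II's best replies: A→c2; B→c2; C→c2; D→c1; E→c3.
Only (A, c2) has each player best-responding; Nash payoffs (3, 10).
Player 1's commitment gain: 6 − 3 = 3.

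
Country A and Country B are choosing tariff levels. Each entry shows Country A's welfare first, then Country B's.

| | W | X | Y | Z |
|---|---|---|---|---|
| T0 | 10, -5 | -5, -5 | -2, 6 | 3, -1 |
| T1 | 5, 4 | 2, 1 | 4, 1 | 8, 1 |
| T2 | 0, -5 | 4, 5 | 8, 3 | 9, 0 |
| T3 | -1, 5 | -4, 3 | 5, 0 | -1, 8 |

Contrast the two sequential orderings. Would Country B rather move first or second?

first

If Country A leads: Country B's best replies are T0→Y, T1→W, T2→X, T3→Z; Country A's induced payoffs -2, 5, 4, -1; outcome (T1, W), payoffs (5, 4).
If Country B leads: Country A's best replies are W→T0, X→T2, Y→T2, Z→T2; Country B's induced payoffs -5, 5, 3, 0; outcome (T2, X), payoffs (4, 5).
Country B gets 5 moving first and 4 moving second, so Country B prefers to move first.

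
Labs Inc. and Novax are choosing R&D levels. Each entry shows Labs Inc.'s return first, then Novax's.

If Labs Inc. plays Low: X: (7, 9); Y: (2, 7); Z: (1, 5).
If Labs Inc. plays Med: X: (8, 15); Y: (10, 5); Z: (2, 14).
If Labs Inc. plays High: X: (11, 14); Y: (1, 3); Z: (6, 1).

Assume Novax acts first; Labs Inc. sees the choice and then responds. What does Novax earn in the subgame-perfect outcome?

Backward induction with Novax moving first.
- X: Labs Inc. compares 7, 8, 11 and picks High; Novax would get 14.
- Y: Labs Inc. compares 2, 10, 1 and picks Med; Novax would get 5.
- Z: Labs Inc. compares 1, 2, 6 and picks High; Novax would get 1.
Novax's induced payoffs are 14, 5, 1, so Novax commits to X. Subgame-perfect outcome: (High, X) with payoffs (11, 14).

14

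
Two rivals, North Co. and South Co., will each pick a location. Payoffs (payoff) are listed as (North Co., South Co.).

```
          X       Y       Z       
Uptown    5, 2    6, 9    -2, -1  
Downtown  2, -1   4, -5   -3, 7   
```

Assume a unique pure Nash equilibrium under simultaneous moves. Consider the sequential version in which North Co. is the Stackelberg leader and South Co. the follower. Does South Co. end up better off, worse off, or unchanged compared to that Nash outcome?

Work backward from South Co.'s decision.
- Uptown: South Co. compares 2, 9, -1 and picks Y; North Co. would get 6.
- Downtown: South Co. compares -1, -5, 7 and picks Z; North Co. would get -3.
Maximizing over 6, -3, North Co. chooses Uptown. Subgame-perfect outcome: (Uptown, Y) with payoffs (6, 9).
For the simultaneous game, intersect best replies.
North Co.'s best replies: X→Uptown; Y→Uptown; Z→Uptown.
South Co.'s best replies: Uptown→Y; Downtown→Z.
The unique mutual best reply is (Uptown, Y), giving (6, 9).
South Co. earns 9 sequentially versus 9 at the Nash outcome: unchanged.

unchanged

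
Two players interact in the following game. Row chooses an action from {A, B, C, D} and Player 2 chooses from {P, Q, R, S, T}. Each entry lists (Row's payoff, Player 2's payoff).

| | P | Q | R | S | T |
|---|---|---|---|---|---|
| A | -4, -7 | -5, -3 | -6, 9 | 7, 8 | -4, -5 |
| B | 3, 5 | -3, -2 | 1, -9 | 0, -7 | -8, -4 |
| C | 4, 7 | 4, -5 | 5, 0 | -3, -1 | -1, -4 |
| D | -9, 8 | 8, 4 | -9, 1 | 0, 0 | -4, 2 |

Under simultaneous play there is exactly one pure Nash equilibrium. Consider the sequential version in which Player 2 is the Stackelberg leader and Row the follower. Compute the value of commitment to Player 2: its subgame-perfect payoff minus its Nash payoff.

Row best-responds to each possible Player 2 move:
- P: Row compares -4, 3, 4, -9 and picks C; Player 2 would get 7.
- Q: Row compares -5, -3, 4, 8 and picks D; Player 2 would get 4.
- R: Row compares -6, 1, 5, -9 and picks C; Player 2 would get 0.
- S: Row compares 7, 0, -3, 0 and picks A; Player 2 would get 8.
- T: Row compares -4, -8, -1, -4 and picks C; Player 2 would get -4.
Among 7, 4, 0, 8, -4, the best is 8 at S. Subgame-perfect outcome: (A, S) with payoffs (7, 8).
For the simultaneous game, intersect best replies.
Row's best replies: P→C; Q→D; R→C; S→A; T→C.
Player 2's best replies: A→R; B→P; C→P; D→P.
The unique mutual best reply is (C, P), giving (4, 7).
Player 2's commitment gain: 8 − 7 = 1.

1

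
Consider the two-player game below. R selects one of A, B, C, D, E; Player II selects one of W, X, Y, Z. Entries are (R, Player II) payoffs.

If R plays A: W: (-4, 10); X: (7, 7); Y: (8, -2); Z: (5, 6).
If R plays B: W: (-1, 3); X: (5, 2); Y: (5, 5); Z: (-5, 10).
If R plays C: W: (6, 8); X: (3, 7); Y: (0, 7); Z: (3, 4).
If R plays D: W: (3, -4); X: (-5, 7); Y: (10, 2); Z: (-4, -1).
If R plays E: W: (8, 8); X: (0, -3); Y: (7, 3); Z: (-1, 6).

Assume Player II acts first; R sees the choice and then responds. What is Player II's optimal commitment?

R best-responds to each possible Player II move:
- W → R plays E (best of -4, -1, 6, 3, 8); Player II gets 8.
- X → R plays A (best of 7, 5, 3, -5, 0); Player II gets 7.
- Y → R plays D (best of 8, 5, 0, 10, 7); Player II gets 2.
- Z → R plays A (best of 5, -5, 3, -4, -1); Player II gets 6.
Among 8, 7, 2, 6, the best is 8 at W. Subgame-perfect outcome: (E, W) with payoffs (8, 8).

W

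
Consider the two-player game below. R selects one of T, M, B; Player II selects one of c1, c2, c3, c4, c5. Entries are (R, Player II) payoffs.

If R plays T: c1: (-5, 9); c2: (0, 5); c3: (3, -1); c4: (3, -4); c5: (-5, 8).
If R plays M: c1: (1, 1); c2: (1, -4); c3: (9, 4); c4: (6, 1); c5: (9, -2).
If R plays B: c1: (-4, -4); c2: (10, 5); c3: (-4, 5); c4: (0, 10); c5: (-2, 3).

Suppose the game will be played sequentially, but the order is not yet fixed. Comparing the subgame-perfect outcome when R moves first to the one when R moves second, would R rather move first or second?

If R leads: Player II's best replies are T→c1, M→c3, B→c4; R's induced payoffs -5, 9, 0; outcome (M, c3), payoffs (9, 4).
If Player II leads: R's best replies are c1→M, c2→B, c3→M, c4→M, c5→M; Player II's induced payoffs 1, 5, 4, 1, -2; outcome (B, c2), payoffs (10, 5).
R gets 9 moving first and 10 moving second, so R prefers to move second.

second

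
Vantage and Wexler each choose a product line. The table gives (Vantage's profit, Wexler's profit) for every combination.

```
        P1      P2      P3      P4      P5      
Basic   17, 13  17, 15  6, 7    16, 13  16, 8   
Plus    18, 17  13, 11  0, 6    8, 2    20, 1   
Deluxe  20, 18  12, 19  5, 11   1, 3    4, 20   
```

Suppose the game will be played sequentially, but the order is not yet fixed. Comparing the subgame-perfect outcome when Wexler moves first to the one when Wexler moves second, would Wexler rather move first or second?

first

If Vantage leads: Wexler's best replies are Basic→P2, Plus→P1, Deluxe→P5; Vantage's induced payoffs 17, 18, 4; outcome (Plus, P1), payoffs (18, 17).
If Wexler leads: Vantage's best replies are P1→Deluxe, P2→Basic, P3→Basic, P4→Basic, P5→Plus; Wexler's induced payoffs 18, 15, 7, 13, 1; outcome (Deluxe, P1), payoffs (20, 18).
Wexler gets 18 moving first and 17 moving second, so Wexler prefers to move first.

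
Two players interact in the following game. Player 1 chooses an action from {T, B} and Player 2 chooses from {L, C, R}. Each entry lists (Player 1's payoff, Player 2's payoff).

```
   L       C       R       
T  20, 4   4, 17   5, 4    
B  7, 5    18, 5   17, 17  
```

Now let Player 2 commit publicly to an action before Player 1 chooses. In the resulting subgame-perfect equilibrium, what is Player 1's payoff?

17

Backward induction with Player 2 moving first.
- L: Player 1 compares 20, 7 and picks T; Player 2 would get 4.
- C: Player 1 compares 4, 18 and picks B; Player 2 would get 5.
- R: Player 1 compares 5, 17 and picks B; Player 2 would get 17.
Among 4, 5, 17, the best is 17 at R. Subgame-perfect outcome: (B, R) with payoffs (17, 17).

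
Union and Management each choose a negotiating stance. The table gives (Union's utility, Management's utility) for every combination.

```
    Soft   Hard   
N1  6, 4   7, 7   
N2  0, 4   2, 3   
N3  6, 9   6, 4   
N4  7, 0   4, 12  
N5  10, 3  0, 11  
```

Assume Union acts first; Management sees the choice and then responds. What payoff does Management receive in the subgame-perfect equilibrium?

Backward induction with Union moving first.
- N1: BR = Hard, leader payoff 7.
- N2: BR = Soft, leader payoff 0.
- N3: BR = Soft, leader payoff 6.
- N4: BR = Hard, leader payoff 4.
- N5: BR = Hard, leader payoff 0.
Union's induced payoffs are 7, 0, 6, 4, 0, so Union commits to N1. Subgame-perfect outcome: (N1, Hard) with payoffs (7, 7).

7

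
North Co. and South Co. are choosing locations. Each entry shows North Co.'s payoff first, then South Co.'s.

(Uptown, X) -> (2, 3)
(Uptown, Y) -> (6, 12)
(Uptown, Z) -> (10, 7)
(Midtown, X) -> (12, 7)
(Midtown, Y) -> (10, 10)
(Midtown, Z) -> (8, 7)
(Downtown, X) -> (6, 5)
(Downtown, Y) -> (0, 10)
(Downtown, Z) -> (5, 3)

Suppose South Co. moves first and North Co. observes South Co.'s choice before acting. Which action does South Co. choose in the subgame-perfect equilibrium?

Backward induction with South Co. moving first.
- X: North Co. compares 2, 12, 6 and picks Midtown; South Co. would get 7.
- Y: North Co. compares 6, 10, 0 and picks Midtown; South Co. would get 10.
- Z: North Co. compares 10, 8, 5 and picks Uptown; South Co. would get 7.
Maximizing over 7, 10, 7, South Co. chooses Y. Subgame-perfect outcome: (Midtown, Y) with payoffs (10, 10).

Y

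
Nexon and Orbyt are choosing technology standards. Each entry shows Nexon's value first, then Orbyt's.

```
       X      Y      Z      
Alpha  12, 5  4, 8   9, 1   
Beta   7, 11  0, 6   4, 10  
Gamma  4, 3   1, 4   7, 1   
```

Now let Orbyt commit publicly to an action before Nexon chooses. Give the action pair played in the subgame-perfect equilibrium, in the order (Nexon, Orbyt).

(Alpha, Y)

Work backward from Nexon's decision.
- X → Nexon plays Alpha (best of 12, 7, 4); Orbyt gets 5.
- Y → Nexon plays Alpha (best of 4, 0, 1); Orbyt gets 8.
- Z → Nexon plays Alpha (best of 9, 4, 7); Orbyt gets 1.
Orbyt's induced payoffs are 5, 8, 1, so Orbyt commits to Y. Subgame-perfect outcome: (Alpha, Y) with payoffs (4, 8).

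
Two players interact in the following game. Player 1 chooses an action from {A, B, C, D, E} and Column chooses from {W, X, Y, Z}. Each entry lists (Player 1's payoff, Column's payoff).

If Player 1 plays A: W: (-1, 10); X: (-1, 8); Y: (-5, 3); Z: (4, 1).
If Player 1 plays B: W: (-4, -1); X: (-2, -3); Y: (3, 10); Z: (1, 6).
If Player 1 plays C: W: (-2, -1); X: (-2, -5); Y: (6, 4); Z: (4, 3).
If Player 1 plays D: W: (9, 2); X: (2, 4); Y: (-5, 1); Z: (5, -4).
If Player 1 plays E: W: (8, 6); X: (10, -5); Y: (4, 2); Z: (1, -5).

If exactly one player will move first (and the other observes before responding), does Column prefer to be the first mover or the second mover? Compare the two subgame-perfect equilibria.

second

If Player 1 leads: Column's best replies are A→W, B→Y, C→Y, D→X, E→W; Player 1's induced payoffs -1, 3, 6, 2, 8; outcome (E, W), payoffs (8, 6).
If Column leads: Player 1's best replies are W→D, X→E, Y→C, Z→D; Column's induced payoffs 2, -5, 4, -4; outcome (C, Y), payoffs (6, 4).
Column gets 4 moving first and 6 moving second, so Column prefers to move second.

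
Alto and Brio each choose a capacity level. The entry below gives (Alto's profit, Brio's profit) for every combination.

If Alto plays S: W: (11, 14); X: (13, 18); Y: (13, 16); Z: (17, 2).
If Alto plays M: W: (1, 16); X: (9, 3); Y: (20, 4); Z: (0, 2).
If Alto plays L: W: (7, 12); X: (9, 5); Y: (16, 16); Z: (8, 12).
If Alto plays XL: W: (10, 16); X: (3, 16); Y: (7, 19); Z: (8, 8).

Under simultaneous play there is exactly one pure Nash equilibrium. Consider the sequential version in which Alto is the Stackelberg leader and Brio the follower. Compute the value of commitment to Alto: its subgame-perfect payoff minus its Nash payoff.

Work backward from Brio's decision.
- S: Brio compares 14, 18, 16, 2 and picks X; Alto would get 13.
- M: Brio compares 16, 3, 4, 2 and picks W; Alto would get 1.
- L: Brio compares 12, 5, 16, 12 and picks Y; Alto would get 16.
- XL: Brio compares 16, 16, 19, 8 and picks Y; Alto would get 7.
Alto's induced payoffs are 13, 1, 16, 7, so Alto commits to L. Subgame-perfect outcome: (L, Y) with payoffs (16, 16).
For the simultaneous game, intersect best replies.
Alto's best replies: W→S; X→S; Y→M; Z→S.
Brio's best replies: S→X; M→W; L→Y; XL→Y.
Only (S, X) has each player best-responding; Nash payoffs (13, 18).
Alto's commitment gain: 16 − 13 = 3.

3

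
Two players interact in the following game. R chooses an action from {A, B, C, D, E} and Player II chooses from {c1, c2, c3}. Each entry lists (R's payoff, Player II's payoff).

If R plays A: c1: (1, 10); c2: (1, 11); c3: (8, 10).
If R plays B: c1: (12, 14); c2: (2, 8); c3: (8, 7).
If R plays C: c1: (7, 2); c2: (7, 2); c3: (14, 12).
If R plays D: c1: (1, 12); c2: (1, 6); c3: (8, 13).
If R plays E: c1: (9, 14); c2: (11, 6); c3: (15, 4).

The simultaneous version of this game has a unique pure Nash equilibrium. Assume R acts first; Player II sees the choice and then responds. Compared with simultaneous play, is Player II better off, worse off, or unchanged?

worse off

Solve by backward induction (R leads).
- A: BR = c2, leader payoff 1.
- B: BR = c1, leader payoff 12.
- C: BR = c3, leader payoff 14.
- D: BR = c3, leader payoff 8.
- E: BR = c1, leader payoff 9.
Maximizing over 1, 12, 14, 8, 9, R chooses C. Subgame-perfect outcome: (C, c3) with payoffs (14, 12).
For the simultaneous game, intersect best replies.
R's best replies: c1→B; c2→E; c3→E.
Player II's best replies: A→c2; B→c1; C→c3; D→c3; E→c1.
The unique mutual best reply is (B, c1), giving (12, 14).
Player II earns 12 sequentially versus 14 at the Nash outcome: worse off.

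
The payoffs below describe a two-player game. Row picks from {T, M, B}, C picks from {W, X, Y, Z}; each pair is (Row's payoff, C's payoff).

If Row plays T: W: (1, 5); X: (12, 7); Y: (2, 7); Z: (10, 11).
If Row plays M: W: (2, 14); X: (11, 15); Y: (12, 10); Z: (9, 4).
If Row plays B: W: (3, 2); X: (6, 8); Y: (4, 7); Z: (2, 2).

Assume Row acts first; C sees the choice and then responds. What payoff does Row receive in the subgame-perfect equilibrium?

C best-responds to each possible Row move:
- T: BR = Z, leader payoff 10.
- M: BR = X, leader payoff 11.
- B: BR = X, leader payoff 6.
Among 10, 11, 6, the best is 11 at M. Subgame-perfect outcome: (M, X) with payoffs (11, 15).

11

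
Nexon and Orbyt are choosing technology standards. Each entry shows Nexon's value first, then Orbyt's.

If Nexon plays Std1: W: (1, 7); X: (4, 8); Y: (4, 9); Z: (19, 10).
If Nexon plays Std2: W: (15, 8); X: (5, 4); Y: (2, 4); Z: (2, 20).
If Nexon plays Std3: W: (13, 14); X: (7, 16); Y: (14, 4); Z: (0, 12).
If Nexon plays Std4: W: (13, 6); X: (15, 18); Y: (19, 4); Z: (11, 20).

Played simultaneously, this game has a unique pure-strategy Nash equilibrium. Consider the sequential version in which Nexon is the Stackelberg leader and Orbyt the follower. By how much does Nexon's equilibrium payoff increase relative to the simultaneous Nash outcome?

Backward induction with Nexon moving first.
- Std1: Orbyt compares 7, 8, 9, 10 and picks Z; Nexon would get 19.
- Std2: Orbyt compares 8, 4, 4, 20 and picks Z; Nexon would get 2.
- Std3: Orbyt compares 14, 16, 4, 12 and picks X; Nexon would get 7.
- Std4: Orbyt compares 6, 18, 4, 20 and picks Z; Nexon would get 11.
Nexon's induced payoffs are 19, 2, 7, 11, so Nexon commits to Std1. Subgame-perfect outcome: (Std1, Z) with payoffs (19, 10).
Under simultaneous play:
Nexon's best replies: W→Std2; X→Std4; Y→Std4; Z→Std1.
Orbyt's best replies: Std1→Z; Std2→Z; Std3→X; Std4→Z.
The unique mutual best reply is (Std1, Z), giving (19, 10).
Nexon's commitment gain: 19 − 19 = 0.

0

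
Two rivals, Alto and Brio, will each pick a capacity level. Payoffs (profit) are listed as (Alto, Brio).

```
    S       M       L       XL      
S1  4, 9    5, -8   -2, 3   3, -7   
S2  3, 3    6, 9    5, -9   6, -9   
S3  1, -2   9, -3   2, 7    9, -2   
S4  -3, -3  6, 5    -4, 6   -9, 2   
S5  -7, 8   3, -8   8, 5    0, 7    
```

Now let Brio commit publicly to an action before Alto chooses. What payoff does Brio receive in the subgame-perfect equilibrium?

Solve by backward induction (Brio leads).
- S: Alto compares 4, 3, 1, -3, -7 and picks S1; Brio would get 9.
- M: Alto compares 5, 6, 9, 6, 3 and picks S3; Brio would get -3.
- L: Alto compares -2, 5, 2, -4, 8 and picks S5; Brio would get 5.
- XL: Alto compares 3, 6, 9, -9, 0 and picks S3; Brio would get -2.
Brio's induced payoffs are 9, -3, 5, -2, so Brio commits to S. Subgame-perfect outcome: (S1, S) with payoffs (4, 9).

9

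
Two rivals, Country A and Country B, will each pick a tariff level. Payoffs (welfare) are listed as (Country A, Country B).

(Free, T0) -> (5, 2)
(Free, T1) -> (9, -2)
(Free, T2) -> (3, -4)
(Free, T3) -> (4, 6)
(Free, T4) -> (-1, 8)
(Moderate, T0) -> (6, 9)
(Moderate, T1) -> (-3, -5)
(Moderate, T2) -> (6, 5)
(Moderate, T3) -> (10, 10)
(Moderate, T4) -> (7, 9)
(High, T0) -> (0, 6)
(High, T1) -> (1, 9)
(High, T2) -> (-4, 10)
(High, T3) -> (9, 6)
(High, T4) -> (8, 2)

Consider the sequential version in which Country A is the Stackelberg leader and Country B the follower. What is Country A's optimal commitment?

Moderate

Solve by backward induction (Country A leads).
- Free → Country B plays T4 (best of 2, -2, -4, 6, 8); Country A gets -1.
- Moderate → Country B plays T3 (best of 9, -5, 5, 10, 9); Country A gets 10.
- High → Country B plays T2 (best of 6, 9, 10, 6, 2); Country A gets -4.
Maximizing over -1, 10, -4, Country A chooses Moderate. Subgame-perfect outcome: (Moderate, T3) with payoffs (10, 10).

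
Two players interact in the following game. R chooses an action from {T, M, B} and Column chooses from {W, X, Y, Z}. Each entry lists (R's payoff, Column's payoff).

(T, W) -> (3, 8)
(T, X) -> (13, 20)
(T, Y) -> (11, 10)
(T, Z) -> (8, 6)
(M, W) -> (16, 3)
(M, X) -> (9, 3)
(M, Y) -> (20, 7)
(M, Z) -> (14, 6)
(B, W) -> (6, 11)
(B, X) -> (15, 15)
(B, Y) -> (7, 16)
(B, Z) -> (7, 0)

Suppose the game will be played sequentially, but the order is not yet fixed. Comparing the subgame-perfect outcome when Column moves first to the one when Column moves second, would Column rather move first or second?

If R leads: Column's best replies are T→X, M→Y, B→Y; R's induced payoffs 13, 20, 7; outcome (M, Y), payoffs (20, 7).
If Column leads: R's best replies are W→M, X→B, Y→M, Z→M; Column's induced payoffs 3, 15, 7, 6; outcome (B, X), payoffs (15, 15).
Column gets 15 moving first and 7 moving second, so Column prefers to move first.

first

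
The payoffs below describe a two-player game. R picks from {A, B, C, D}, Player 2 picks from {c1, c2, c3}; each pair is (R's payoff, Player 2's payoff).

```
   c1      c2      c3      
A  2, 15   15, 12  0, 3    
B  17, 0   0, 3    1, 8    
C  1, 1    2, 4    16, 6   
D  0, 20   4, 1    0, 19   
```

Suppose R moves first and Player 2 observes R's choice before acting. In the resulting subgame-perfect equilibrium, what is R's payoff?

16

Work backward from Player 2's decision.
- A: BR = c1, leader payoff 2.
- B: BR = c3, leader payoff 1.
- C: BR = c3, leader payoff 16.
- D: BR = c1, leader payoff 0.
R's induced payoffs are 2, 1, 16, 0, so R commits to C. Subgame-perfect outcome: (C, c3) with payoffs (16, 6).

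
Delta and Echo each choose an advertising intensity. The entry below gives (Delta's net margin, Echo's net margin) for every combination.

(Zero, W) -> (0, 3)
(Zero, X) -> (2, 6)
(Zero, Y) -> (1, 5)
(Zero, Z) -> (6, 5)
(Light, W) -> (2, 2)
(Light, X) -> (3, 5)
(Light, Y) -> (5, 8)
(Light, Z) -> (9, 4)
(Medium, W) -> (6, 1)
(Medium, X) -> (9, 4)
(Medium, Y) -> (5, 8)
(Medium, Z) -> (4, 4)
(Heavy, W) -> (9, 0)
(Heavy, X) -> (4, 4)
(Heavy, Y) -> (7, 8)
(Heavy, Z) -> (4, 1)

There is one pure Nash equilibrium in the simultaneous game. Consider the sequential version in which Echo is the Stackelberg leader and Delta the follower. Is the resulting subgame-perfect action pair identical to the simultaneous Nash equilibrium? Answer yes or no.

Work backward from Delta's decision.
- W: Delta compares 0, 2, 6, 9 and picks Heavy; Echo would get 0.
- X: Delta compares 2, 3, 9, 4 and picks Medium; Echo would get 4.
- Y: Delta compares 1, 5, 5, 7 and picks Heavy; Echo would get 8.
- Z: Delta compares 6, 9, 4, 4 and picks Light; Echo would get 4.
Among 0, 4, 8, 4, the best is 8 at Y. Subgame-perfect outcome: (Heavy, Y) with payoffs (7, 8).
Now find the simultaneous Nash equilibrium.
Delta's best replies: W→Heavy; X→Medium; Y→Heavy; Z→Light.
Echo's best replies: Zero→X; Light→Y; Medium→Y; Heavy→Y.
Only (Heavy, Y) has each player best-responding; Nash payoffs (7, 8).
Sequential outcome (Heavy, Y) coincides with the Nash profile (Heavy, Y).

yes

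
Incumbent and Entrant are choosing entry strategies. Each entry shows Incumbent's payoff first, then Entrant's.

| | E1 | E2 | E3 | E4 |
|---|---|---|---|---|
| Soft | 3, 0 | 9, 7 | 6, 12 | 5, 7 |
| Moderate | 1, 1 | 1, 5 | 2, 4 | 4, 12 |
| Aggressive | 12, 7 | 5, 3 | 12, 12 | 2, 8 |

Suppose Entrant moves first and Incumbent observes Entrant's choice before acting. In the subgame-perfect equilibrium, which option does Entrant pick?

E3

Incumbent best-responds to each possible Entrant move:
- E1: Incumbent compares 3, 1, 12 and picks Aggressive; Entrant would get 7.
- E2: Incumbent compares 9, 1, 5 and picks Soft; Entrant would get 7.
- E3: Incumbent compares 6, 2, 12 and picks Aggressive; Entrant would get 12.
- E4: Incumbent compares 5, 4, 2 and picks Soft; Entrant would get 7.
Maximizing over 7, 7, 12, 7, Entrant chooses E3. Subgame-perfect outcome: (Aggressive, E3) with payoffs (12, 12).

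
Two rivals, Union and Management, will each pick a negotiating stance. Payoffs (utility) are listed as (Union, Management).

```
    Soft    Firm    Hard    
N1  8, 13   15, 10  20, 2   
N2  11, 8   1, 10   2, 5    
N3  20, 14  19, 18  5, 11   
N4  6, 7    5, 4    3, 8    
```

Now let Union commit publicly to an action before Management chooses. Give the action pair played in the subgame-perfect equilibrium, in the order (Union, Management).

(N3, Firm)

Solve by backward induction (Union leads).
- N1: BR = Soft, leader payoff 8.
- N2: BR = Firm, leader payoff 1.
- N3: BR = Firm, leader payoff 19.
- N4: BR = Hard, leader payoff 3.
Maximizing over 8, 1, 19, 3, Union chooses N3. Subgame-perfect outcome: (N3, Firm) with payoffs (19, 18).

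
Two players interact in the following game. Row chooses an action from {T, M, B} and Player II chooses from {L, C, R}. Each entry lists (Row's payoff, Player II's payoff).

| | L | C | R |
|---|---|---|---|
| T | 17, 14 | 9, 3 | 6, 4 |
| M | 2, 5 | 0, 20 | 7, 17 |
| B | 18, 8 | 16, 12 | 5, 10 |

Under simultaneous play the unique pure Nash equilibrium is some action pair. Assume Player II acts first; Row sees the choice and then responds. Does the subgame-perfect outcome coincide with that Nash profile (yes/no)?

Row best-responds to each possible Player II move:
- L: Row compares 17, 2, 18 and picks B; Player II would get 8.
- C: Row compares 9, 0, 16 and picks B; Player II would get 12.
- R: Row compares 6, 7, 5 and picks M; Player II would get 17.
Among 8, 12, 17, the best is 17 at R. Subgame-perfect outcome: (M, R) with payoffs (7, 17).
For the simultaneous game, intersect best replies.
Row's best replies: L→B; C→B; R→M.
Player II's best replies: T→L; M→C; B→C.
The unique mutual best reply is (B, C), giving (16, 12).
Sequential outcome (M, R) differs from the Nash profile (B, C).

no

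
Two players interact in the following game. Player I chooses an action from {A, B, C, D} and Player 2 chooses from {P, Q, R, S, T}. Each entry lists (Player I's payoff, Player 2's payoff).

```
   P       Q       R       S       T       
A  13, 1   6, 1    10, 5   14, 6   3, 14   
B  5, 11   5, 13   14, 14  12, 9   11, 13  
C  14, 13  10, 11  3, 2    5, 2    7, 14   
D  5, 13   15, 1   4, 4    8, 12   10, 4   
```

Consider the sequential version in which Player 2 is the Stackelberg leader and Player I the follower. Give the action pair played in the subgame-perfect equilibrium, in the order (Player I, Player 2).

Work backward from Player I's decision.
- P: Player I compares 13, 5, 14, 5 and picks C; Player 2 would get 13.
- Q: Player I compares 6, 5, 10, 15 and picks D; Player 2 would get 1.
- R: Player I compares 10, 14, 3, 4 and picks B; Player 2 would get 14.
- S: Player I compares 14, 12, 5, 8 and picks A; Player 2 would get 6.
- T: Player I compares 3, 11, 7, 10 and picks B; Player 2 would get 13.
Among 13, 1, 14, 6, 13, the best is 14 at R. Subgame-perfect outcome: (B, R) with payoffs (14, 14).

(B, R)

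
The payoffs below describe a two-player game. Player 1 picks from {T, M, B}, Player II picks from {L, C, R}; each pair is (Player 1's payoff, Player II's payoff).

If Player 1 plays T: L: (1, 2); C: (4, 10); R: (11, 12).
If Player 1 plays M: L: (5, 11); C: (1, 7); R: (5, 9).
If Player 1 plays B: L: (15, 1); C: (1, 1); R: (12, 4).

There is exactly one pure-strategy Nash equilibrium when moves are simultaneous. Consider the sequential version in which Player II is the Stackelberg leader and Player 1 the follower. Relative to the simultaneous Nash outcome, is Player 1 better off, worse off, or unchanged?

worse off

Solve by backward induction (Player II leads).
- L → Player 1 plays B (best of 1, 5, 15); Player II gets 1.
- C → Player 1 plays T (best of 4, 1, 1); Player II gets 10.
- R → Player 1 plays B (best of 11, 5, 12); Player II gets 4.
Player II's induced payoffs are 1, 10, 4, so Player II commits to C. Subgame-perfect outcome: (T, C) with payoffs (4, 10).
Now find the simultaneous Nash equilibrium.
Player 1's best replies: L→B; C→T; R→B.
Player II's best replies: T→R; M→L; B→R.
Only (B, R) has each player best-responding; Nash payoffs (12, 4).
Player 1 earns 4 sequentially versus 12 at the Nash outcome: worse off.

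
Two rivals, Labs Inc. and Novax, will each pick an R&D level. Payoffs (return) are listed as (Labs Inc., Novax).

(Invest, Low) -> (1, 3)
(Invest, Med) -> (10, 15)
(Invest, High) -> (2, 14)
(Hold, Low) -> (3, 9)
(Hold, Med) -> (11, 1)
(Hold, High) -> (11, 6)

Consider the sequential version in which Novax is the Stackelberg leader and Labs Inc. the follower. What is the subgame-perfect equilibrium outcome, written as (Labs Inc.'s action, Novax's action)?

(Hold, Low)

Solve by backward induction (Novax leads).
- Low → Labs Inc. plays Hold (best of 1, 3); Novax gets 9.
- Med → Labs Inc. plays Hold (best of 10, 11); Novax gets 1.
- High → Labs Inc. plays Hold (best of 2, 11); Novax gets 6.
Novax's induced payoffs are 9, 1, 6, so Novax commits to Low. Subgame-perfect outcome: (Hold, Low) with payoffs (3, 9).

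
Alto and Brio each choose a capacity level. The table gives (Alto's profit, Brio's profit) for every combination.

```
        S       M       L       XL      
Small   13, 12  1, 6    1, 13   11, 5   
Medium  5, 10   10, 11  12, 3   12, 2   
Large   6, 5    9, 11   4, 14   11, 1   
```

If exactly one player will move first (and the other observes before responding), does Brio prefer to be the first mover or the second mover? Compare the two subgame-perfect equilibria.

first

If Alto leads: Brio's best replies are Small→L, Medium→M, Large→L; Alto's induced payoffs 1, 10, 4; outcome (Medium, M), payoffs (10, 11).
If Brio leads: Alto's best replies are S→Small, M→Medium, L→Medium, XL→Medium; Brio's induced payoffs 12, 11, 3, 2; outcome (Small, S), payoffs (13, 12).
Brio gets 12 moving first and 11 moving second, so Brio prefers to move first.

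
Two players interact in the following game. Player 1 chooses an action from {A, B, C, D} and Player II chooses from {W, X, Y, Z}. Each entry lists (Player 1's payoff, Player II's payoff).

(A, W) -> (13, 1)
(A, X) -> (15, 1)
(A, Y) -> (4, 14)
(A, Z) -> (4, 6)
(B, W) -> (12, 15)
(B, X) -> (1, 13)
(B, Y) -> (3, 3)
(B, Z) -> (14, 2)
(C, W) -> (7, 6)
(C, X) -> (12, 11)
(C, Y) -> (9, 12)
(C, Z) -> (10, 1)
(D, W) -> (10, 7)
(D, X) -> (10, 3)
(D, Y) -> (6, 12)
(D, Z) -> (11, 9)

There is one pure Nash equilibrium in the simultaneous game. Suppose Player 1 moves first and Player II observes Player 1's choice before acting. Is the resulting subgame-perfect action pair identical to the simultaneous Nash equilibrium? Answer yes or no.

Backward induction with Player 1 moving first.
- A → Player II plays Y (best of 1, 1, 14, 6); Player 1 gets 4.
- B → Player II plays W (best of 15, 13, 3, 2); Player 1 gets 12.
- C → Player II plays Y (best of 6, 11, 12, 1); Player 1 gets 9.
- D → Player II plays Y (best of 7, 3, 12, 9); Player 1 gets 6.
Maximizing over 4, 12, 9, 6, Player 1 chooses B. Subgame-perfect outcome: (B, W) with payoffs (12, 15).
For the simultaneous game, intersect best replies.
Player 1's best replies: W→A; X→A; Y→C; Z→B.
Player II's best replies: A→Y; B→W; C→Y; D→Y.
Only (C, Y) has each player best-responding; Nash payoffs (9, 12).
Sequential outcome (B, W) differs from the Nash profile (C, Y).

no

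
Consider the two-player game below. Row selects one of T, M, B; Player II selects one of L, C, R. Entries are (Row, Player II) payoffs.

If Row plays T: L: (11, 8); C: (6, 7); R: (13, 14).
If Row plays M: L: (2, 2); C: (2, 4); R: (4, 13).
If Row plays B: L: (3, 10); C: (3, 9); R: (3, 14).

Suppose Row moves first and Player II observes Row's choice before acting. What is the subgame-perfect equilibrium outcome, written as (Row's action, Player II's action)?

Player II best-responds to each possible Row move:
- T → Player II plays R (best of 8, 7, 14); Row gets 13.
- M → Player II plays R (best of 2, 4, 13); Row gets 4.
- B → Player II plays R (best of 10, 9, 14); Row gets 3.
Among 13, 4, 3, the best is 13 at T. Subgame-perfect outcome: (T, R) with payoffs (13, 14).

(T, R)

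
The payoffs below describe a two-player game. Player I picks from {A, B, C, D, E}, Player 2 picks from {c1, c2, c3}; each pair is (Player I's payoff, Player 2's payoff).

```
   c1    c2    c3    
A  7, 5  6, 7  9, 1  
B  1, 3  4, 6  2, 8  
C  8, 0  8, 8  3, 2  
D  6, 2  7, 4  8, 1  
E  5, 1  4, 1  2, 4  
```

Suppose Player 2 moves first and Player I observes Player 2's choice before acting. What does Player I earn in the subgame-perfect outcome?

Backward induction with Player 2 moving first.
- c1: Player I compares 7, 1, 8, 6, 5 and picks C; Player 2 would get 0.
- c2: Player I compares 6, 4, 8, 7, 4 and picks C; Player 2 would get 8.
- c3: Player I compares 9, 2, 3, 8, 2 and picks A; Player 2 would get 1.
Among 0, 8, 1, the best is 8 at c2. Subgame-perfect outcome: (C, c2) with payoffs (8, 8).

8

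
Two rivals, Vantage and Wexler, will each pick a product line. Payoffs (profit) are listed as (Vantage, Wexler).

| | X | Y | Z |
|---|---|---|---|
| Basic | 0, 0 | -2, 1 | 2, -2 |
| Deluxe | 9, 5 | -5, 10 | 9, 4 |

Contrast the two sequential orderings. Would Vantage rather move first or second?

second

If Vantage leads: Wexler's best replies are Basic→Y, Deluxe→Y; Vantage's induced payoffs -2, -5; outcome (Basic, Y), payoffs (-2, 1).
If Wexler leads: Vantage's best replies are X→Deluxe, Y→Basic, Z→Deluxe; Wexler's induced payoffs 5, 1, 4; outcome (Deluxe, X), payoffs (9, 5).
Vantage gets -2 moving first and 9 moving second, so Vantage prefers to move second.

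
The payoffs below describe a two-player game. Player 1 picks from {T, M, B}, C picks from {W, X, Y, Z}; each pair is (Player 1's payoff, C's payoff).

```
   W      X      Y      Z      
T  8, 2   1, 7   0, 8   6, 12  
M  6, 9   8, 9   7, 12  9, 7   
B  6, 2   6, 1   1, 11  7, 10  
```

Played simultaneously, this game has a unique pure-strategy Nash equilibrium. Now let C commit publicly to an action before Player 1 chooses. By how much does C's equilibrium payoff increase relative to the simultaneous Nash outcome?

0

Work backward from Player 1's decision.
- W: Player 1 compares 8, 6, 6 and picks T; C would get 2.
- X: Player 1 compares 1, 8, 6 and picks M; C would get 9.
- Y: Player 1 compares 0, 7, 1 and picks M; C would get 12.
- Z: Player 1 compares 6, 9, 7 and picks M; C would get 7.
Among 2, 9, 12, 7, the best is 12 at Y. Subgame-perfect outcome: (M, Y) with payoffs (7, 12).
Now find the simultaneous Nash equilibrium.
Player 1's best replies: W→T; X→M; Y→M; Z→M.
C's best replies: T→Z; M→Y; B→Y.
Only (M, Y) has each player best-responding; Nash payoffs (7, 12).
C's commitment gain: 12 − 12 = 0.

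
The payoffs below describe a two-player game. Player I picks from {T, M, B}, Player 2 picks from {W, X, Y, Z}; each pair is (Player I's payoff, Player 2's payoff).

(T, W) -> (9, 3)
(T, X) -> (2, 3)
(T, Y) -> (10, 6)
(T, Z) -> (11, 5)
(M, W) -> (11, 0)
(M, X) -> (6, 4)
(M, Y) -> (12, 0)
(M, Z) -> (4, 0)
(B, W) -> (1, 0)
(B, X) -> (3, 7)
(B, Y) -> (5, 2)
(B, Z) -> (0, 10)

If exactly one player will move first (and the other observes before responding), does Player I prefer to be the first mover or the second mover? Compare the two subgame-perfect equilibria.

second

If Player I leads: Player 2's best replies are T→Y, M→X, B→Z; Player I's induced payoffs 10, 6, 0; outcome (T, Y), payoffs (10, 6).
If Player 2 leads: Player I's best replies are W→M, X→M, Y→M, Z→T; Player 2's induced payoffs 0, 4, 0, 5; outcome (T, Z), payoffs (11, 5).
Player I gets 10 moving first and 11 moving second, so Player I prefers to move second.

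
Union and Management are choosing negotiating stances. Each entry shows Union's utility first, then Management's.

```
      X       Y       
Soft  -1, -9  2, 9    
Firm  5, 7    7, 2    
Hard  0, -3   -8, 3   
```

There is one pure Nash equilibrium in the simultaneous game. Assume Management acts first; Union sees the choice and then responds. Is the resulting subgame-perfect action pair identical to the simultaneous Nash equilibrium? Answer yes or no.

yes

Solve by backward induction (Management leads).
- X → Union plays Firm (best of -1, 5, 0); Management gets 7.
- Y → Union plays Firm (best of 2, 7, -8); Management gets 2.
Among 7, 2, the best is 7 at X. Subgame-perfect outcome: (Firm, X) with payoffs (5, 7).
For the simultaneous game, intersect best replies.
Union's best replies: X→Firm; Y→Firm.
Management's best replies: Soft→Y; Firm→X; Hard→Y.
Only (Firm, X) has each player best-responding; Nash payoffs (5, 7).
Sequential outcome (Firm, X) coincides with the Nash profile (Firm, X).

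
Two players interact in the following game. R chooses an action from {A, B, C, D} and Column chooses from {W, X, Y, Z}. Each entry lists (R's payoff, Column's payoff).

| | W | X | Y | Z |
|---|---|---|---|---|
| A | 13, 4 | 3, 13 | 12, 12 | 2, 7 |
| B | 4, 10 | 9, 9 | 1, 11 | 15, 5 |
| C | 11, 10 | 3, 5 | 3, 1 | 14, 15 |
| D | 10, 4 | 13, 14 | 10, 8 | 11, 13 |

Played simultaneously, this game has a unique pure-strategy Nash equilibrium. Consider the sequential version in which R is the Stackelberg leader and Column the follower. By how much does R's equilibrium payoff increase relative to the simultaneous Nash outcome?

1

Solve by backward induction (R leads).
- A: Column compares 4, 13, 12, 7 and picks X; R would get 3.
- B: Column compares 10, 9, 11, 5 and picks Y; R would get 1.
- C: Column compares 10, 5, 1, 15 and picks Z; R would get 14.
- D: Column compares 4, 14, 8, 13 and picks X; R would get 13.
Among 3, 1, 14, 13, the best is 14 at C. Subgame-perfect outcome: (C, Z) with payoffs (14, 15).
Under simultaneous play:
R's best replies: W→A; X→D; Y→A; Z→B.
Column's best replies: A→X; B→Y; C→Z; D→X.
Only (D, X) has each player best-responding; Nash payoffs (13, 14).
R's commitment gain: 14 − 13 = 1.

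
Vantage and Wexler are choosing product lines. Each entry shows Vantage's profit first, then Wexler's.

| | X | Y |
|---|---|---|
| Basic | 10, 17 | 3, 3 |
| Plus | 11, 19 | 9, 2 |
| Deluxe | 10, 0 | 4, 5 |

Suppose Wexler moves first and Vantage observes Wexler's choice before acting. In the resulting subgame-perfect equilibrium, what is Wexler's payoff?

19

Solve by backward induction (Wexler leads).
- X: BR = Plus, leader payoff 19.
- Y: BR = Plus, leader payoff 2.
Maximizing over 19, 2, Wexler chooses X. Subgame-perfect outcome: (Plus, X) with payoffs (11, 19).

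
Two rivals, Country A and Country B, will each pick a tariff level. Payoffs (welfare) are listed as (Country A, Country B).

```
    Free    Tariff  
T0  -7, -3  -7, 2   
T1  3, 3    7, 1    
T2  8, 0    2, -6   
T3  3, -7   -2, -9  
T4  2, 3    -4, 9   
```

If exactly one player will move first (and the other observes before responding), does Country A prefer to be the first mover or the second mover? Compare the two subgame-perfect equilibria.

first

If Country A leads: Country B's best replies are T0→Tariff, T1→Free, T2→Free, T3→Free, T4→Tariff; Country A's induced payoffs -7, 3, 8, 3, -4; outcome (T2, Free), payoffs (8, 0).
If Country B leads: Country A's best replies are Free→T2, Tariff→T1; Country B's induced payoffs 0, 1; outcome (T1, Tariff), payoffs (7, 1).
Country A gets 8 moving first and 7 moving second, so Country A prefers to move first.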